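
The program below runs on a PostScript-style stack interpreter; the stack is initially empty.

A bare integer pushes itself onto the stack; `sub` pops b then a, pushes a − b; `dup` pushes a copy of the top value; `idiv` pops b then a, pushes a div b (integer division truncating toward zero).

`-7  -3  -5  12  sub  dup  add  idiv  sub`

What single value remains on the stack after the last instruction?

-7

-7    -7
-3    -7 -3
-5    -7 -3 -5
12    -7 -3 -5 12
sub   -7 -3 -17
dup   -7 -3 -17 -17
add   -7 -3 -34
idiv  -7 0
sub   -7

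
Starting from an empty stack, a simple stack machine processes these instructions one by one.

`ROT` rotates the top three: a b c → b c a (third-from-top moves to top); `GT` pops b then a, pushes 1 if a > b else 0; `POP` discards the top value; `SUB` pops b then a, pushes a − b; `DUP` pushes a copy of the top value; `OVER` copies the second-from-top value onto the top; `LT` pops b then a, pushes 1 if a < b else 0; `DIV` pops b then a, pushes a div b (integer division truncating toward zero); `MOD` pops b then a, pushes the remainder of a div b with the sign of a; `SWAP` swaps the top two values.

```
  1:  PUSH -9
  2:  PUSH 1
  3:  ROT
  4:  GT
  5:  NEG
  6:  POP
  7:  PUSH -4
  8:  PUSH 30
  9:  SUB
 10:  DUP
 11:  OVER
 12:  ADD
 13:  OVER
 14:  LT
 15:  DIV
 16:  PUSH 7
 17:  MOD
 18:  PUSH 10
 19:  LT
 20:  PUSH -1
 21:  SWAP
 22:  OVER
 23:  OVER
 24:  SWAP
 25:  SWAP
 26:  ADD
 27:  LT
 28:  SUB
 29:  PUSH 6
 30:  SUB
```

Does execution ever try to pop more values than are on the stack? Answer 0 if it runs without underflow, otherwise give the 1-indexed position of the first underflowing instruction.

3

PUSH -9 → [-9]
PUSH 1  → [-9, 1]
ROT  — needs 3 operands, stack has 2 → underflow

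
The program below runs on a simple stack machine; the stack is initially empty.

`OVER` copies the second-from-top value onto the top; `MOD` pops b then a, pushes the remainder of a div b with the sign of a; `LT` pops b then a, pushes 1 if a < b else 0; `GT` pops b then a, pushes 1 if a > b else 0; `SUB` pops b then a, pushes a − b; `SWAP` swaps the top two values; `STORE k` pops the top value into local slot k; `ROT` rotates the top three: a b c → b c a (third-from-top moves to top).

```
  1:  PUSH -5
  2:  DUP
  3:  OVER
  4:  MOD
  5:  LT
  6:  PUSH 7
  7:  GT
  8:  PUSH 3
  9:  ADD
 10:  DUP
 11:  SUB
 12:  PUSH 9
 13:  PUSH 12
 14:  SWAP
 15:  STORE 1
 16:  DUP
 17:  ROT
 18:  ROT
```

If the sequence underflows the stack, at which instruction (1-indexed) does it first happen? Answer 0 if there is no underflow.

0

PUSH -5 : [-5]
DUP     : [-5, -5]
OVER    : [-5, -5, -5]
MOD     : [-5, 0]
LT      : [1]
PUSH 7  : [1, 7]
GT      : [0]
PUSH 3  : [0, 3]
ADD     : [3]
DUP     : [3, 3]
SUB     : [0]
PUSH 9  : [0, 9]
PUSH 12 : [0, 9, 12]
SWAP    : [0, 12, 9]
STORE 1 : [0, 12]
DUP     : [0, 12, 12]
ROT     : [12, 12, 0]
ROT     : [12, 0, 12]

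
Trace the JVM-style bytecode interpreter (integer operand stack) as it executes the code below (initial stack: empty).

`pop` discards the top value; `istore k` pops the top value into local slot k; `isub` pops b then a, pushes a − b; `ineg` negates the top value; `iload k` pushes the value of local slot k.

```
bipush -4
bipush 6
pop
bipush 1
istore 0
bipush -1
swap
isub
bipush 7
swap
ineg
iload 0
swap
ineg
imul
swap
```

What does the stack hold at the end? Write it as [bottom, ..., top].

[3, 7]

bipush -4 → -4
bipush 6  → -4 6
pop       → -4
bipush 1  → -4 1
istore 0  → -4
bipush -1 → -4 -1
swap      → -1 -4
isub      → 3
bipush 7  → 3 7
swap      → 7 3
ineg      → 7 -3
iload 0   → 7 -3 1
swap      → 7 1 -3
ineg      → 7 1 3
imul      → 7 3
swap      → 3 7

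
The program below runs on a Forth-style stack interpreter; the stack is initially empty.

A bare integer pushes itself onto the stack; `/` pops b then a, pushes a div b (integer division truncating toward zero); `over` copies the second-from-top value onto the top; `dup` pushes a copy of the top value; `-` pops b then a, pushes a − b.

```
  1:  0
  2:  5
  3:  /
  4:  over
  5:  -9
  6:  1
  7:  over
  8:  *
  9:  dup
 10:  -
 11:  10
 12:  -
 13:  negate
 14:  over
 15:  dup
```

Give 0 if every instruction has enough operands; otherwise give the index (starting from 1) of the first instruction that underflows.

4

0 : 0
5 : 0 5
/ : 0
over  — needs 2 operands, stack has 1 → underflow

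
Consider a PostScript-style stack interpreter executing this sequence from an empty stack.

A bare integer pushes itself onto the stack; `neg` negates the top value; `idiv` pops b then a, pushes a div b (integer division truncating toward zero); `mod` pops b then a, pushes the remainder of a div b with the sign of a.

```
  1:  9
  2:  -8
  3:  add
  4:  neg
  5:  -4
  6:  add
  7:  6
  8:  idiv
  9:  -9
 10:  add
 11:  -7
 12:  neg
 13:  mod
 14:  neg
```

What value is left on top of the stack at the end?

9    → 9
-8   → 9 -8
add  → 1
neg  → -1
-4   → -1 -4
add  → -5
6    → -5 6
idiv → 0
-9   → 0 -9
add  → -9
-7   → -9 -7
neg  → -9 7
mod  → -2
neg  → 2

2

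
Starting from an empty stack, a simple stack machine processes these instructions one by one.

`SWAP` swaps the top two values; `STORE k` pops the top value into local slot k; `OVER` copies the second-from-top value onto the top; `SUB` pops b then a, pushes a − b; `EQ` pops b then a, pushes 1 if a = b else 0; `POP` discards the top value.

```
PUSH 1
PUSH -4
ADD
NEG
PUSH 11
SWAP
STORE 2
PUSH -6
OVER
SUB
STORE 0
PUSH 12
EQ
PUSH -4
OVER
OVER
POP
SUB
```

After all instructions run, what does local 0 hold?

-17

PUSH 1  : 1
PUSH -4 : 1 -4
ADD     : -3
NEG     : 3
PUSH 11 : 3 11
SWAP    : 11 3
STORE 2 : 11
PUSH -6 : 11 -6
OVER    : 11 -6 11
SUB     : 11 -17
STORE 0 : 11
PUSH 12 : 11 12
EQ      : 0
PUSH -4 : 0 -4
OVER    : 0 -4 0
OVER    : 0 -4 0 -4
POP     : 0 -4 0
SUB     : 0 -4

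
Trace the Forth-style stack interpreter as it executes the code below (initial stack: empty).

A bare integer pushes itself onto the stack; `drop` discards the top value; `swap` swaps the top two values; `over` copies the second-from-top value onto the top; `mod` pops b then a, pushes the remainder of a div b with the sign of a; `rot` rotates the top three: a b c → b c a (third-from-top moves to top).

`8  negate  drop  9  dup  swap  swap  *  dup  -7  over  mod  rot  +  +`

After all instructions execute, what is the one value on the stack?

155

8      → [8]
negate → [-8]
drop   → []
9      → [9]
dup    → [9, 9]
swap   → [9, 9]
swap   → [9, 9]
*      → [81]
dup    → [81, 81]
-7     → [81, 81, -7]
over   → [81, 81, -7, 81]
mod    → [81, 81, -7]
rot    → [81, -7, 81]
+      → [81, 74]
+      → [155]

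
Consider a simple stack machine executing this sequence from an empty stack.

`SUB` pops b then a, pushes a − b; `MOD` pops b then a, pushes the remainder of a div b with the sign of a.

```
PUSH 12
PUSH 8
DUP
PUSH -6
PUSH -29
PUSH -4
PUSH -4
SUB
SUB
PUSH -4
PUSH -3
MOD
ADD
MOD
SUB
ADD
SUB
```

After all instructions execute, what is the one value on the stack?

PUSH 12  -> 12
PUSH 8   -> 12 8
DUP      -> 12 8 8
PUSH -6  -> 12 8 8 -6
PUSH -29 -> 12 8 8 -6 -29
PUSH -4  -> 12 8 8 -6 -29 -4
PUSH -4  -> 12 8 8 -6 -29 -4 -4
SUB      -> 12 8 8 -6 -29 0
SUB      -> 12 8 8 -6 -29
PUSH -4  -> 12 8 8 -6 -29 -4
PUSH -3  -> 12 8 8 -6 -29 -4 -3
MOD      -> 12 8 8 -6 -29 -1
ADD      -> 12 8 8 -6 -30
MOD      -> 12 8 8 -6
SUB      -> 12 8 14
ADD      -> 12 22
SUB      -> -10

-10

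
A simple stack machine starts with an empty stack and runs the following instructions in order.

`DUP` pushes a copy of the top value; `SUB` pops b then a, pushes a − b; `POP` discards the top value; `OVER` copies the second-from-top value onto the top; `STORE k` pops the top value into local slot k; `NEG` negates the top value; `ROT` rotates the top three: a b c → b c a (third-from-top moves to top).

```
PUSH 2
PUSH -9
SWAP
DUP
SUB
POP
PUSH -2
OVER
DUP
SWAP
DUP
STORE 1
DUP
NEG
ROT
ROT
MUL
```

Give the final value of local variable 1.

PUSH 2   2
PUSH -9  2 -9
SWAP     -9 2
DUP      -9 2 2
SUB      -9 0
POP      -9
PUSH -2  -9 -2
OVER     -9 -2 -9
DUP      -9 -2 -9 -9
SWAP     -9 -2 -9 -9
DUP      -9 -2 -9 -9 -9
STORE 1  -9 -2 -9 -9
DUP      -9 -2 -9 -9 -9
NEG      -9 -2 -9 -9 9
ROT      -9 -2 -9 9 -9
ROT      -9 -2 9 -9 -9
MUL      -9 -2 9 81

-9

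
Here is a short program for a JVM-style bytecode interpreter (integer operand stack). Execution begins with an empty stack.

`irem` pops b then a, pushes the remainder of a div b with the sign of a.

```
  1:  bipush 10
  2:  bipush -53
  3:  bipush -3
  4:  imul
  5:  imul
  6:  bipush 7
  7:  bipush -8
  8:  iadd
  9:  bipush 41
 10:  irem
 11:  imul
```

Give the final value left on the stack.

-1590

bipush 10   10
bipush -53  10 -53
bipush -3   10 -53 -3
imul        10 159
imul        1590
bipush 7    1590 7
bipush -8   1590 7 -8
iadd        1590 -1
bipush 41   1590 -1 41
irem        1590 -1
imul        -1590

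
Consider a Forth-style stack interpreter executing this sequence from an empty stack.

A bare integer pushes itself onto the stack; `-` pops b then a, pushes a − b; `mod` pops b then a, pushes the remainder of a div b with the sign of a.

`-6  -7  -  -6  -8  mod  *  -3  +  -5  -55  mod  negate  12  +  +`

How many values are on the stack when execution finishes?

-6     -> [-6]
-7     -> [-6, -7]
-      -> [1]
-6     -> [1, -6]
-8     -> [1, -6, -8]
mod    -> [1, -6]
*      -> [-6]
-3     -> [-6, -3]
+      -> [-9]
-5     -> [-9, -5]
-55    -> [-9, -5, -55]
mod    -> [-9, -5]
negate -> [-9, 5]
12     -> [-9, 5, 12]
+      -> [-9, 17]
+      -> [8]

1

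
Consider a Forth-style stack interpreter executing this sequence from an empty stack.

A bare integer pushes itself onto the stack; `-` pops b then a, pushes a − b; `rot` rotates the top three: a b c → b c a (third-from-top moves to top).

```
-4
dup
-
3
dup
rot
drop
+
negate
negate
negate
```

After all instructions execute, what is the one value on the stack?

-4      -4
dup     -4 -4
-       0
3       0 3
dup     0 3 3
rot     3 3 0
drop    3 3
+       6
negate  -6
negate  6
negate  -6

-6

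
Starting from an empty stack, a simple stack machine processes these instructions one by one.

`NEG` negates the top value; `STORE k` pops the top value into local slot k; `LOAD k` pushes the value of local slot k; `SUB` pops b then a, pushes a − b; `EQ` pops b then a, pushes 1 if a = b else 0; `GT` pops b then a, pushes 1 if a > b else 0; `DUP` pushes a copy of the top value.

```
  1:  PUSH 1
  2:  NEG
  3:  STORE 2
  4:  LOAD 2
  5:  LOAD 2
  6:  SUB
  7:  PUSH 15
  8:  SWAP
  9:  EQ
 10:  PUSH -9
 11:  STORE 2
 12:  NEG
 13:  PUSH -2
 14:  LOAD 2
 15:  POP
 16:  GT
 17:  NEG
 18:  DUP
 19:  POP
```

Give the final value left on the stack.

PUSH 1  → 1
NEG     → -1
STORE 2 → (empty)
LOAD 2  → -1
LOAD 2  → -1 -1
SUB     → 0
PUSH 15 → 0 15
SWAP    → 15 0
EQ      → 0
PUSH -9 → 0 -9
STORE 2 → 0
NEG     → 0
PUSH -2 → 0 -2
LOAD 2  → 0 -2 -9
POP     → 0 -2
GT      → 1
NEG     → -1
DUP     → -1 -1
POP     → -1

-1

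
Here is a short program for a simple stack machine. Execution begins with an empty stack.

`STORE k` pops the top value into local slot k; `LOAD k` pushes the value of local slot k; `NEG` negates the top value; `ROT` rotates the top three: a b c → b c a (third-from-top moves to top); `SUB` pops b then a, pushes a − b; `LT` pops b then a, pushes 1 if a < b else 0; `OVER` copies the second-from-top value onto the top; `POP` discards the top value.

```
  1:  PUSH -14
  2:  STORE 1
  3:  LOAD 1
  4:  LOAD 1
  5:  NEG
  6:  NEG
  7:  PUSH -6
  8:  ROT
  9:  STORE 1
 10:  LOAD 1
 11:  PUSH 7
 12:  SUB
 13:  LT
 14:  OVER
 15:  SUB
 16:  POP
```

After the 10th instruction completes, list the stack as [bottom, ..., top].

PUSH -14  -14
STORE 1   (empty)
LOAD 1    -14
LOAD 1    -14 -14
NEG       -14 14
NEG       -14 -14
PUSH -6   -14 -14 -6
ROT       -14 -6 -14
STORE 1   -14 -6
LOAD 1    -14 -6 -14

[-14, -6, -14]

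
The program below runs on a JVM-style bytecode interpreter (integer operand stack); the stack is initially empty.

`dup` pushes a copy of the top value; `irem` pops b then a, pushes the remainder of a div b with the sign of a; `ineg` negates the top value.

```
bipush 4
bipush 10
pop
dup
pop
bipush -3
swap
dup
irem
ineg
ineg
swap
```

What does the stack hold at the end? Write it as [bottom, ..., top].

bipush 4  : 4
bipush 10 : 4 10
pop       : 4
dup       : 4 4
pop       : 4
bipush -3 : 4 -3
swap      : -3 4
dup       : -3 4 4
irem      : -3 0
ineg      : -3 0
ineg      : -3 0
swap      : 0 -3

[0, -3]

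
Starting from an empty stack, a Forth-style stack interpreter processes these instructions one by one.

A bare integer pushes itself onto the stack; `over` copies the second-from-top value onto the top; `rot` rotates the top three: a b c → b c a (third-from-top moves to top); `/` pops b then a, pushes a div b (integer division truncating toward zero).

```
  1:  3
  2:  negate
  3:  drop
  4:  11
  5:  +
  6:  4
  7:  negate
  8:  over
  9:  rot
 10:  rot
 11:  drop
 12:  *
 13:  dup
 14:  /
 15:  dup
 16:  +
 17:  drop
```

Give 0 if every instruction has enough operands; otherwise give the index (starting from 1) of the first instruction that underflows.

3      : 3
negate : -3
drop   : (empty)
11     : 11
+  — needs 2 operands, stack has 1 → underflow

5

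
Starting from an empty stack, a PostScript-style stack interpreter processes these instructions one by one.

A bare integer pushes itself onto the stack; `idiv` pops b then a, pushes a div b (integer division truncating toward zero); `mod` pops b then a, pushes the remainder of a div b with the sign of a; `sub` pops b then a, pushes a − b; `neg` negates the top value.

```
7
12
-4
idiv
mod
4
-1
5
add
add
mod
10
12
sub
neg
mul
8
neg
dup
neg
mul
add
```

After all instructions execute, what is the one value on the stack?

7     [7]
12    [7, 12]
-4    [7, 12, -4]
idiv  [7, -3]
mod   [1]
4     [1, 4]
-1    [1, 4, -1]
5     [1, 4, -1, 5]
add   [1, 4, 4]
add   [1, 8]
mod   [1]
10    [1, 10]
12    [1, 10, 12]
sub   [1, -2]
neg   [1, 2]
mul   [2]
8     [2, 8]
neg   [2, -8]
dup   [2, -8, -8]
neg   [2, -8, 8]
mul   [2, -64]
add   [-62]

-62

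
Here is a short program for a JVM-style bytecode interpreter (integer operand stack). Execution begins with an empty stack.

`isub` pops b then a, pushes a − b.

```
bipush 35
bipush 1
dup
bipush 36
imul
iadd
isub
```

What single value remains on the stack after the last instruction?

bipush 35  [35]
bipush 1   [35, 1]
dup        [35, 1, 1]
bipush 36  [35, 1, 1, 36]
imul       [35, 1, 36]
iadd       [35, 37]
isub       [-2]

-2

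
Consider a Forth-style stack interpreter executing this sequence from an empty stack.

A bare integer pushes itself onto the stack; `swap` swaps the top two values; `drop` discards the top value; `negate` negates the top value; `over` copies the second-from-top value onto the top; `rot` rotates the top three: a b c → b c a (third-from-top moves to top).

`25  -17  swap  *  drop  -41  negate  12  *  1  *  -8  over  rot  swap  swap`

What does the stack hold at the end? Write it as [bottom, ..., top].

[-8, 492, 492]

25     -> 25
-17    -> 25 -17
swap   -> -17 25
*      -> -425
drop   -> (empty)
-41    -> -41
negate -> 41
12     -> 41 12
*      -> 492
1      -> 492 1
*      -> 492
-8     -> 492 -8
over   -> 492 -8 492
rot    -> -8 492 492
swap   -> -8 492 492
swap   -> -8 492 492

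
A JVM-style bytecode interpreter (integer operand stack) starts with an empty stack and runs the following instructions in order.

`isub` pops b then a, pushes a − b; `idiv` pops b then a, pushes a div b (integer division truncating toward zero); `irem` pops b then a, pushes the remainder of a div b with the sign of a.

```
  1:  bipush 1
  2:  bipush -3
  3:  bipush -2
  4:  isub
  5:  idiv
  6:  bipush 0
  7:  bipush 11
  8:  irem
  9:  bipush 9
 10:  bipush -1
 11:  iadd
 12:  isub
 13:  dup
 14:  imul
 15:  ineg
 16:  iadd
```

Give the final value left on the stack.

bipush 1  : [1]
bipush -3 : [1, -3]
bipush -2 : [1, -3, -2]
isub      : [1, -1]
idiv      : [-1]
bipush 0  : [-1, 0]
bipush 11 : [-1, 0, 11]
irem      : [-1, 0]
bipush 9  : [-1, 0, 9]
bipush -1 : [-1, 0, 9, -1]
iadd      : [-1, 0, 8]
isub      : [-1, -8]
dup       : [-1, -8, -8]
imul      : [-1, 64]
ineg      : [-1, -64]
iadd      : [-65]

-65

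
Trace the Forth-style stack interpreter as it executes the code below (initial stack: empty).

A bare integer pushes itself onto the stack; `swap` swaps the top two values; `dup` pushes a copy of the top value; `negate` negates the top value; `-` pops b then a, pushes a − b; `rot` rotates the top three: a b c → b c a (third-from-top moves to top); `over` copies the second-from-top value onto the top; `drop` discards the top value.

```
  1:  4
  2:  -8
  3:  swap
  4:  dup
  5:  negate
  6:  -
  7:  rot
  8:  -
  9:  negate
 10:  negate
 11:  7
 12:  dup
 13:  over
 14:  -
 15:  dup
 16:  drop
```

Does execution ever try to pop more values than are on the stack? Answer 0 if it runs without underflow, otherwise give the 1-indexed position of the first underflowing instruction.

7

4      → 4
-8     → 4 -8
swap   → -8 4
dup    → -8 4 4
negate → -8 4 -4
-      → -8 8
rot  — needs 3 operands, stack has 2 → underflow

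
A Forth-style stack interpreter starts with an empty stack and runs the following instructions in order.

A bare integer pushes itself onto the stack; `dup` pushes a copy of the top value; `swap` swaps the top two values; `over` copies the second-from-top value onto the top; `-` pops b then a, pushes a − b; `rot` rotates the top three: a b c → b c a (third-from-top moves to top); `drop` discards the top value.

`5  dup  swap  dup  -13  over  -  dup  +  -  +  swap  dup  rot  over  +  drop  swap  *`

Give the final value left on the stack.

25

5    → 5
dup  → 5 5
swap → 5 5
dup  → 5 5 5
-13  → 5 5 5 -13
over → 5 5 5 -13 5
-    → 5 5 5 -18
dup  → 5 5 5 -18 -18
+    → 5 5 5 -36
-    → 5 5 41
+    → 5 46
swap → 46 5
dup  → 46 5 5
rot  → 5 5 46
over → 5 5 46 5
+    → 5 5 51
drop → 5 5
swap → 5 5
*    → 25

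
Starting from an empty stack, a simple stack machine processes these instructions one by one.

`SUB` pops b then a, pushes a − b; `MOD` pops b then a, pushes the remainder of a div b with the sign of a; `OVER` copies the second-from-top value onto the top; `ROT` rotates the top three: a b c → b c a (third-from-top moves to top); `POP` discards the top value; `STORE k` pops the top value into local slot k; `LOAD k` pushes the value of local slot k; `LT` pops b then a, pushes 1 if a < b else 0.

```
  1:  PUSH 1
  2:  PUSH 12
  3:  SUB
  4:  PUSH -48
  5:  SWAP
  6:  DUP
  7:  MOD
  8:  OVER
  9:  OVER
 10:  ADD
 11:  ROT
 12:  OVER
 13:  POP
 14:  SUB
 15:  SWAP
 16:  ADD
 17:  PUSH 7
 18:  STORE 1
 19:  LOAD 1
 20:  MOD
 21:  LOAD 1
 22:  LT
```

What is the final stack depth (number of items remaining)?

1

PUSH 1   : [1]
PUSH 12  : [1, 12]
SUB      : [-11]
PUSH -48 : [-11, -48]
SWAP     : [-48, -11]
DUP      : [-48, -11, -11]
MOD      : [-48, 0]
OVER     : [-48, 0, -48]
OVER     : [-48, 0, -48, 0]
ADD      : [-48, 0, -48]
ROT      : [0, -48, -48]
OVER     : [0, -48, -48, -48]
POP      : [0, -48, -48]
SUB      : [0, 0]
SWAP     : [0, 0]
ADD      : [0]
PUSH 7   : [0, 7]
STORE 1  : [0]
LOAD 1   : [0, 7]
MOD      : [0]
LOAD 1   : [0, 7]
LT       : [1]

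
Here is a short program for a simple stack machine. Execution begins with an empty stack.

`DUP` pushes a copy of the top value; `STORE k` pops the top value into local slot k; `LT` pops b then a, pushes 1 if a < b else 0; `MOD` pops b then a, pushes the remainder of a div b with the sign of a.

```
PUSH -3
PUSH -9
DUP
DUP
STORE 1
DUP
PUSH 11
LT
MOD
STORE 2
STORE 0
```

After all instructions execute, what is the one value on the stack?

PUSH -3 -> [-3]
PUSH -9 -> [-3, -9]
DUP     -> [-3, -9, -9]
DUP     -> [-3, -9, -9, -9]
STORE 1 -> [-3, -9, -9]
DUP     -> [-3, -9, -9, -9]
PUSH 11 -> [-3, -9, -9, -9, 11]
LT      -> [-3, -9, -9, 1]
MOD     -> [-3, -9, 0]
STORE 2 -> [-3, -9]
STORE 0 -> [-3]

-3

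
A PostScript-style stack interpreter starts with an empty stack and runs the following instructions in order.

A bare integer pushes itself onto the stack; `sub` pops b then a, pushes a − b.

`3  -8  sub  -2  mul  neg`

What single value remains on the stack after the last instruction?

22

3   : [3]
-8  : [3, -8]
sub : [11]
-2  : [11, -2]
mul : [-22]
neg : [22]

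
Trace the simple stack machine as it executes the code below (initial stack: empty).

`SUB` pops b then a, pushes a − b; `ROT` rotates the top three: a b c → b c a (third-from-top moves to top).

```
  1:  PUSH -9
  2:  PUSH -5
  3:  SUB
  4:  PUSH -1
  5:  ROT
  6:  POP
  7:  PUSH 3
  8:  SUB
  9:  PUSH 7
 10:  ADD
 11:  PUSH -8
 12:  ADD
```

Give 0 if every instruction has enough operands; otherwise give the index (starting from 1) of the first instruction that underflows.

5

PUSH -9  -9
PUSH -5  -9 -5
SUB      -4
PUSH -1  -4 -1
ROT  — needs 3 operands, stack has 2 → underflow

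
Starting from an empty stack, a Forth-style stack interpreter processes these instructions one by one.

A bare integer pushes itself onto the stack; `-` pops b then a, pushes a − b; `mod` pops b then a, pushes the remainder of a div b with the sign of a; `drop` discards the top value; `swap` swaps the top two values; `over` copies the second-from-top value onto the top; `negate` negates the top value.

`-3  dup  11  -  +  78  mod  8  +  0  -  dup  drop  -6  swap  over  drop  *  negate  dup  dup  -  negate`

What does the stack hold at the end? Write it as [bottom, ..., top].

-3     -> -3
dup    -> -3 -3
11     -> -3 -3 11
-      -> -3 -14
+      -> -17
78     -> -17 78
mod    -> -17
8      -> -17 8
+      -> -9
0      -> -9 0
-      -> -9
dup    -> -9 -9
drop   -> -9
-6     -> -9 -6
swap   -> -6 -9
over   -> -6 -9 -6
drop   -> -6 -9
*      -> 54
negate -> -54
dup    -> -54 -54
dup    -> -54 -54 -54
-      -> -54 0
negate -> -54 0

[-54, 0]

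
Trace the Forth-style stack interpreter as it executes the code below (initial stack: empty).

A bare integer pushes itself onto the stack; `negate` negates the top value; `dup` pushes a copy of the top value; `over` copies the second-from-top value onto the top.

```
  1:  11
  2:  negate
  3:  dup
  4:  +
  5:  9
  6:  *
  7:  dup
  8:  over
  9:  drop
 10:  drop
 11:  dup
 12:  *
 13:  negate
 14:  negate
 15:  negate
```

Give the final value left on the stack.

-39204

11      11
negate  -11
dup     -11 -11
+       -22
9       -22 9
*       -198
dup     -198 -198
over    -198 -198 -198
drop    -198 -198
drop    -198
dup     -198 -198
*       39204
negate  -39204
negate  39204
negate  -39204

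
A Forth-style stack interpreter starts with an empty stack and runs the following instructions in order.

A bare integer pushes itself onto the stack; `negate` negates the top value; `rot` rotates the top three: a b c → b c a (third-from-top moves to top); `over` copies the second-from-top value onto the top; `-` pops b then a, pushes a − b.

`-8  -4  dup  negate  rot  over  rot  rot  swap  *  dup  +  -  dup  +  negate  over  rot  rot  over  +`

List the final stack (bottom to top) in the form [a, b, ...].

-8      -8
-4      -8 -4
dup     -8 -4 -4
negate  -8 -4 4
rot     -4 4 -8
over    -4 4 -8 4
rot     -4 -8 4 4
rot     -4 4 4 -8
swap    -4 4 -8 4
*       -4 4 -32
dup     -4 4 -32 -32
+       -4 4 -64
-       -4 68
dup     -4 68 68
+       -4 136
negate  -4 -136
over    -4 -136 -4
rot     -136 -4 -4
rot     -4 -4 -136
over    -4 -4 -136 -4
+       -4 -4 -140

[-4, -4, -140]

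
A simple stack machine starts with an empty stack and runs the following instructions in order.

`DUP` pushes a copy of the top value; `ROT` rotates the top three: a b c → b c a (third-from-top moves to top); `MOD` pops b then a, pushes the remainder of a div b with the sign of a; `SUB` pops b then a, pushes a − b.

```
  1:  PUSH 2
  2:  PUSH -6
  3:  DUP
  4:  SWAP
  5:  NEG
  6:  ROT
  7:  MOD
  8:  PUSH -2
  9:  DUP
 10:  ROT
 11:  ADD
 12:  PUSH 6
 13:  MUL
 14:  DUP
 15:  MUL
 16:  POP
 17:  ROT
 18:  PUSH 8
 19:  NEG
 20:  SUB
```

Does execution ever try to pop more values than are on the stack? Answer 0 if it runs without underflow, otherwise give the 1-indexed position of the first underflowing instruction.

PUSH 2  : [2]
PUSH -6 : [2, -6]
DUP     : [2, -6, -6]
SWAP    : [2, -6, -6]
NEG     : [2, -6, 6]
ROT     : [-6, 6, 2]
MOD     : [-6, 0]
PUSH -2 : [-6, 0, -2]
DUP     : [-6, 0, -2, -2]
ROT     : [-6, -2, -2, 0]
ADD     : [-6, -2, -2]
PUSH 6  : [-6, -2, -2, 6]
MUL     : [-6, -2, -12]
DUP     : [-6, -2, -12, -12]
MUL     : [-6, -2, 144]
POP     : [-6, -2]
ROT  — needs 3 operands, stack has 2 → underflow

17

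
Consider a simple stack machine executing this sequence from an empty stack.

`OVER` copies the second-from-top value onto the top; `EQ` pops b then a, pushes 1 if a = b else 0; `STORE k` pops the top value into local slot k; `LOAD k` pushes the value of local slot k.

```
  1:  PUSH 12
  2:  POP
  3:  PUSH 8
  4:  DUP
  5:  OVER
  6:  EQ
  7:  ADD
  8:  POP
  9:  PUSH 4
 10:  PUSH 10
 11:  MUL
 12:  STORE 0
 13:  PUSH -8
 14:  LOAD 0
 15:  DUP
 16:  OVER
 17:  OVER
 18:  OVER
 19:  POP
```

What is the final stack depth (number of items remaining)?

PUSH 12  12
POP      (empty)
PUSH 8   8
DUP      8 8
OVER     8 8 8
EQ       8 1
ADD      9
POP      (empty)
PUSH 4   4
PUSH 10  4 10
MUL      40
STORE 0  (empty)
PUSH -8  -8
LOAD 0   -8 40
DUP      -8 40 40
OVER     -8 40 40 40
OVER     -8 40 40 40 40
OVER     -8 40 40 40 40 40
POP      -8 40 40 40 40

5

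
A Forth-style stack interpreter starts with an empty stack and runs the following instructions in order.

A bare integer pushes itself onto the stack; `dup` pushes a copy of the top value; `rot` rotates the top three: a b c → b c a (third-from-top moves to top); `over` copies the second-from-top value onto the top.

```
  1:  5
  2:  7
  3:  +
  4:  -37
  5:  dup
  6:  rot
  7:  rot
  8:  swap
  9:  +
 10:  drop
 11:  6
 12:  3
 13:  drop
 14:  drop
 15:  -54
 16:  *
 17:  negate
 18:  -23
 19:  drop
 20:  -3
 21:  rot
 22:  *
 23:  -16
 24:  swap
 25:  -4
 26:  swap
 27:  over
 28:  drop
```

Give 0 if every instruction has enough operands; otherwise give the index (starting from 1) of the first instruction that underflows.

21

5      → 5
7      → 5 7
+      → 12
-37    → 12 -37
dup    → 12 -37 -37
rot    → -37 -37 12
rot    → -37 12 -37
swap   → -37 -37 12
+      → -37 -25
drop   → -37
6      → -37 6
3      → -37 6 3
drop   → -37 6
drop   → -37
-54    → -37 -54
*      → 1998
negate → -1998
-23    → -1998 -23
drop   → -1998
-3     → -1998 -3
rot  — needs 3 operands, stack has 2 → underflow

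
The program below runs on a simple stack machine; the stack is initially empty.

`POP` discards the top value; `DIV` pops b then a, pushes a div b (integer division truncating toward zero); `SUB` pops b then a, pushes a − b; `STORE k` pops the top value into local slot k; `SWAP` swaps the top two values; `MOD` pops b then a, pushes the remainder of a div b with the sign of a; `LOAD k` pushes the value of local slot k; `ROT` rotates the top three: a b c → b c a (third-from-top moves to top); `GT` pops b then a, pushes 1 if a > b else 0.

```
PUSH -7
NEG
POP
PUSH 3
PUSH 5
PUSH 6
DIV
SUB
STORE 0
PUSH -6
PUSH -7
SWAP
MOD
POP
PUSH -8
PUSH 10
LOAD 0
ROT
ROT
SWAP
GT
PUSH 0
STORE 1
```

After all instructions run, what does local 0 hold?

PUSH -7 -> [-7]
NEG     -> [7]
POP     -> []
PUSH 3  -> [3]
PUSH 5  -> [3, 5]
PUSH 6  -> [3, 5, 6]
DIV     -> [3, 0]
SUB     -> [3]
STORE 0 -> []
PUSH -6 -> [-6]
PUSH -7 -> [-6, -7]
SWAP    -> [-7, -6]
MOD     -> [-1]
POP     -> []
PUSH -8 -> [-8]
PUSH 10 -> [-8, 10]
LOAD 0  -> [-8, 10, 3]
ROT     -> [10, 3, -8]
ROT     -> [3, -8, 10]
SWAP    -> [3, 10, -8]
GT      -> [3, 1]
PUSH 0  -> [3, 1, 0]
STORE 1 -> [3, 1]

3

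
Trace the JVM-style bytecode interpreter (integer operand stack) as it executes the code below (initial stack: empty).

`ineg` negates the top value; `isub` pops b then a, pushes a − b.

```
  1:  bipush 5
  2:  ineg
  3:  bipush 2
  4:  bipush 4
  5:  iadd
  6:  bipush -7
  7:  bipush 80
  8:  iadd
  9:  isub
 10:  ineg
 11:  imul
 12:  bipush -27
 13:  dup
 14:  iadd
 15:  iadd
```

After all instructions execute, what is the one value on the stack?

bipush 5    [5]
ineg        [-5]
bipush 2    [-5, 2]
bipush 4    [-5, 2, 4]
iadd        [-5, 6]
bipush -7   [-5, 6, -7]
bipush 80   [-5, 6, -7, 80]
iadd        [-5, 6, 73]
isub        [-5, -67]
ineg        [-5, 67]
imul        [-335]
bipush -27  [-335, -27]
dup         [-335, -27, -27]
iadd        [-335, -54]
iadd        [-389]

-389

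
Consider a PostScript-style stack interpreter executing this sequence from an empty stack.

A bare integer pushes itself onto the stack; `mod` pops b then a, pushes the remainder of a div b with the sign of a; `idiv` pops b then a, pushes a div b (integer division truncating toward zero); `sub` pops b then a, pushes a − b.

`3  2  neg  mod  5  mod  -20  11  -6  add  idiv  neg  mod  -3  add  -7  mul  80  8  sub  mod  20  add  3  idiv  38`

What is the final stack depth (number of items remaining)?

3    → [3]
2    → [3, 2]
neg  → [3, -2]
mod  → [1]
5    → [1, 5]
mod  → [1]
-20  → [1, -20]
11   → [1, -20, 11]
-6   → [1, -20, 11, -6]
add  → [1, -20, 5]
idiv → [1, -4]
neg  → [1, 4]
mod  → [1]
-3   → [1, -3]
add  → [-2]
-7   → [-2, -7]
mul  → [14]
80   → [14, 80]
8    → [14, 80, 8]
sub  → [14, 72]
mod  → [14]
20   → [14, 20]
add  → [34]
3    → [34, 3]
idiv → [11]
38   → [11, 38]

2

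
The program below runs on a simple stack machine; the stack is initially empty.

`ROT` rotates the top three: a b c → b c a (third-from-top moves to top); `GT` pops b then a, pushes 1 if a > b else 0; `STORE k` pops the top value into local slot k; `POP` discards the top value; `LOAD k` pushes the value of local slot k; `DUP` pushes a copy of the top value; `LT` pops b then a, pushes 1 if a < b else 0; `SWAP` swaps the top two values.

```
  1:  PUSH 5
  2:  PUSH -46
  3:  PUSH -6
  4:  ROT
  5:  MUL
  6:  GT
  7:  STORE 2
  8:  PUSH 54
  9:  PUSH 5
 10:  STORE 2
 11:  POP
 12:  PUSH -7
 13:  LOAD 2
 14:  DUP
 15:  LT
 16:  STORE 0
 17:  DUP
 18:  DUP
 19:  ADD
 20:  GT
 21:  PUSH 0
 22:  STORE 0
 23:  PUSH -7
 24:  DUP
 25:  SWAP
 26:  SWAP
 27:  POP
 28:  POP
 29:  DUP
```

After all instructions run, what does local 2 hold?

5

PUSH 5   → 5
PUSH -46 → 5 -46
PUSH -6  → 5 -46 -6
ROT      → -46 -6 5
MUL      → -46 -30
GT       → 0
STORE 2  → (empty)
PUSH 54  → 54
PUSH 5   → 54 5
STORE 2  → 54
POP      → (empty)
PUSH -7  → -7
LOAD 2   → -7 5
DUP      → -7 5 5
LT       → -7 0
STORE 0  → -7
DUP      → -7 -7
DUP      → -7 -7 -7
ADD      → -7 -14
GT       → 1
PUSH 0   → 1 0
STORE 0  → 1
PUSH -7  → 1 -7
DUP      → 1 -7 -7
SWAP     → 1 -7 -7
SWAP     → 1 -7 -7
POP      → 1 -7
POP      → 1
DUP      → 1 1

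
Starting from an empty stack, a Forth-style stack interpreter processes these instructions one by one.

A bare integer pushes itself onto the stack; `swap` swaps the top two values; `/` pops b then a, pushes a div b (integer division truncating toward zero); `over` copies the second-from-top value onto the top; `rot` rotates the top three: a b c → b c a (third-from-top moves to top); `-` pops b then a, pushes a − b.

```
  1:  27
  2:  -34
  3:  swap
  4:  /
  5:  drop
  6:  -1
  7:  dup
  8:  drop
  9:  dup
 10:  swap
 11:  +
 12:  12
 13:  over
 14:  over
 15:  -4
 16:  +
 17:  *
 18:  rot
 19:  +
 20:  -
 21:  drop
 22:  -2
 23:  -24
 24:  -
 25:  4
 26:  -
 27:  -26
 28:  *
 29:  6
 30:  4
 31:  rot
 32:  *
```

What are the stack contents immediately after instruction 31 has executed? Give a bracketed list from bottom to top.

[6, 4, -468]

27    [27]
-34   [27, -34]
swap  [-34, 27]
/     [-1]
drop  []
-1    [-1]
dup   [-1, -1]
drop  [-1]
dup   [-1, -1]
swap  [-1, -1]
+     [-2]
12    [-2, 12]
over  [-2, 12, -2]
over  [-2, 12, -2, 12]
-4    [-2, 12, -2, 12, -4]
+     [-2, 12, -2, 8]
*     [-2, 12, -16]
rot   [12, -16, -2]
+     [12, -18]
-     [30]
drop  []
-2    [-2]
-24   [-2, -24]
-     [22]
4     [22, 4]
-     [18]
-26   [18, -26]
*     [-468]
6     [-468, 6]
4     [-468, 6, 4]
rot   [6, 4, -468]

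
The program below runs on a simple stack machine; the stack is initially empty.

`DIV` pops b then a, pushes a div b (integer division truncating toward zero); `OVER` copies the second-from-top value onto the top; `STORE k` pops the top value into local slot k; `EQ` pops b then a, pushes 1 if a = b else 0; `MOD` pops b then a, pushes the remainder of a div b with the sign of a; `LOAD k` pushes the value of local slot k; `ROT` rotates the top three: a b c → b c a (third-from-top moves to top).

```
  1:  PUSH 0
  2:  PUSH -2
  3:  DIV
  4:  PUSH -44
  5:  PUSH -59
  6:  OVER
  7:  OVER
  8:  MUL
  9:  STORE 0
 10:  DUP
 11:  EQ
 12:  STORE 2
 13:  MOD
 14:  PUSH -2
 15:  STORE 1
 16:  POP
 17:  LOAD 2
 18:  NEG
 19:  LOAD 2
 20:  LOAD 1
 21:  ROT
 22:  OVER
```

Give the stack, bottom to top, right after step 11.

[0, -44, 1]

PUSH 0   : 0
PUSH -2  : 0 -2
DIV      : 0
PUSH -44 : 0 -44
PUSH -59 : 0 -44 -59
OVER     : 0 -44 -59 -44
OVER     : 0 -44 -59 -44 -59
MUL      : 0 -44 -59 2596
STORE 0  : 0 -44 -59
DUP      : 0 -44 -59 -59
EQ       : 0 -44 1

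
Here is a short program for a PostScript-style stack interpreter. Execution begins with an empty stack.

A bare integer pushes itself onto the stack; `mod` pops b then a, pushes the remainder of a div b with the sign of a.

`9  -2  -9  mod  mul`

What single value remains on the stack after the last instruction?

9   : [9]
-2  : [9, -2]
-9  : [9, -2, -9]
mod : [9, -2]
mul : [-18]

-18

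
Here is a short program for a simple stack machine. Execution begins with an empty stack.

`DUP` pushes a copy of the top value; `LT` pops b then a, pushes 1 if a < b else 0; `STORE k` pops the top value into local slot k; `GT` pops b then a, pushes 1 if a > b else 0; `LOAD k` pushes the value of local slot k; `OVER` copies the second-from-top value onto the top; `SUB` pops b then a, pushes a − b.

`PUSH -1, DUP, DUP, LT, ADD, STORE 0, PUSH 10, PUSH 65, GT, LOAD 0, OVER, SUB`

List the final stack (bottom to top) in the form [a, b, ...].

PUSH -1 : -1
DUP     : -1 -1
DUP     : -1 -1 -1
LT      : -1 0
ADD     : -1
STORE 0 : (empty)
PUSH 10 : 10
PUSH 65 : 10 65
GT      : 0
LOAD 0  : 0 -1
OVER    : 0 -1 0
SUB     : 0 -1

[0, -1]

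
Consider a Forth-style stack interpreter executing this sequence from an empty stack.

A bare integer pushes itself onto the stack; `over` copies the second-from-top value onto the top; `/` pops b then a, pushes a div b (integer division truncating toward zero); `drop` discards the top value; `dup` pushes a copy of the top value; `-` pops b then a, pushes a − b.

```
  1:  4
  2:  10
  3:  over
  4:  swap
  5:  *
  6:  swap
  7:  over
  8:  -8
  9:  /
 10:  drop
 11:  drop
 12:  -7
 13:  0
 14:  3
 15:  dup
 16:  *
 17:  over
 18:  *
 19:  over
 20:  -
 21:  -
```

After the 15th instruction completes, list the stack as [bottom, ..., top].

[40, -7, 0, 3, 3]

4    : 4
10   : 4 10
over : 4 10 4
swap : 4 4 10
*    : 4 40
swap : 40 4
over : 40 4 40
-8   : 40 4 40 -8
/    : 40 4 -5
drop : 40 4
drop : 40
-7   : 40 -7
0    : 40 -7 0
3    : 40 -7 0 3
dup  : 40 -7 0 3 3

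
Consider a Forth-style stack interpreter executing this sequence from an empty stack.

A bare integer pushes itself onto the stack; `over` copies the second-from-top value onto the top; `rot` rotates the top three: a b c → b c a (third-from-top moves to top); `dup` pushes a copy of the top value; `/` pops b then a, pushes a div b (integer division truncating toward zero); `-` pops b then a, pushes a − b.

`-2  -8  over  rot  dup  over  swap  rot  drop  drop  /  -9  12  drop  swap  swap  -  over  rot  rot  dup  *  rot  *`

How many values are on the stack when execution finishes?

-2   : [-2]
-8   : [-2, -8]
over : [-2, -8, -2]
rot  : [-8, -2, -2]
dup  : [-8, -2, -2, -2]
over : [-8, -2, -2, -2, -2]
swap : [-8, -2, -2, -2, -2]
rot  : [-8, -2, -2, -2, -2]
drop : [-8, -2, -2, -2]
drop : [-8, -2, -2]
/    : [-8, 1]
-9   : [-8, 1, -9]
12   : [-8, 1, -9, 12]
drop : [-8, 1, -9]
swap : [-8, -9, 1]
swap : [-8, 1, -9]
-    : [-8, 10]
over : [-8, 10, -8]
rot  : [10, -8, -8]
rot  : [-8, -8, 10]
dup  : [-8, -8, 10, 10]
*    : [-8, -8, 100]
rot  : [-8, 100, -8]
*    : [-8, -800]

2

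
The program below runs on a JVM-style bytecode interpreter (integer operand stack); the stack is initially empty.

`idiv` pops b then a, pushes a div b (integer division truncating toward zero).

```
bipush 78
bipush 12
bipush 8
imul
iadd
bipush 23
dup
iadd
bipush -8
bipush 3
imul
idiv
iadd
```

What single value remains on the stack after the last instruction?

bipush 78 : 78
bipush 12 : 78 12
bipush 8  : 78 12 8
imul      : 78 96
iadd      : 174
bipush 23 : 174 23
dup       : 174 23 23
iadd      : 174 46
bipush -8 : 174 46 -8
bipush 3  : 174 46 -8 3
imul      : 174 46 -24
idiv      : 174 -1
iadd      : 173

173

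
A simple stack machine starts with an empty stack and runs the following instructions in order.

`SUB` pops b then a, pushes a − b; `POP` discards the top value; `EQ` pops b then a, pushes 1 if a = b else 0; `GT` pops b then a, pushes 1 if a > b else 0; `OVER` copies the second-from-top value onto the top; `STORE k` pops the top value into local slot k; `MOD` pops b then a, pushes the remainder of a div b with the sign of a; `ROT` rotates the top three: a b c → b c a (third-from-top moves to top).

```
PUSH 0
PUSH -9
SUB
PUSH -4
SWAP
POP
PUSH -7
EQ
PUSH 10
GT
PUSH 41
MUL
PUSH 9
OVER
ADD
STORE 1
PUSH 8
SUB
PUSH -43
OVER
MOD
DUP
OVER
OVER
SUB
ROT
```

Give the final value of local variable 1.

9

PUSH 0   : [0]
PUSH -9  : [0, -9]
SUB      : [9]
PUSH -4  : [9, -4]
SWAP     : [-4, 9]
POP      : [-4]
PUSH -7  : [-4, -7]
EQ       : [0]
PUSH 10  : [0, 10]
GT       : [0]
PUSH 41  : [0, 41]
MUL      : [0]
PUSH 9   : [0, 9]
OVER     : [0, 9, 0]
ADD      : [0, 9]
STORE 1  : [0]
PUSH 8   : [0, 8]
SUB      : [-8]
PUSH -43 : [-8, -43]
OVER     : [-8, -43, -8]
MOD      : [-8, -3]
DUP      : [-8, -3, -3]
OVER     : [-8, -3, -3, -3]
OVER     : [-8, -3, -3, -3, -3]
SUB      : [-8, -3, -3, 0]
ROT      : [-8, -3, 0, -3]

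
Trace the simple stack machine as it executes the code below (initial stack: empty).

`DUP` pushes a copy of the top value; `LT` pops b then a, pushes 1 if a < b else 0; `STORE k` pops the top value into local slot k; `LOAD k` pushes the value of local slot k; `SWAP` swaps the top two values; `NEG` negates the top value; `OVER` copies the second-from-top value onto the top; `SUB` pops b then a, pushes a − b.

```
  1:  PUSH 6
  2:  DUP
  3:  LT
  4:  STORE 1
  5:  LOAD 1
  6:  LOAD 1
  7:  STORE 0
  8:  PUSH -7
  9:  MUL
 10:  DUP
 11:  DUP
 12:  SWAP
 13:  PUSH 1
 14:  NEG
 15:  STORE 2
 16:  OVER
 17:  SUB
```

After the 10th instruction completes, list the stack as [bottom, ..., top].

PUSH 6   6
DUP      6 6
LT       0
STORE 1  (empty)
LOAD 1   0
LOAD 1   0 0
STORE 0  0
PUSH -7  0 -7
MUL      0
DUP      0 0

[0, 0]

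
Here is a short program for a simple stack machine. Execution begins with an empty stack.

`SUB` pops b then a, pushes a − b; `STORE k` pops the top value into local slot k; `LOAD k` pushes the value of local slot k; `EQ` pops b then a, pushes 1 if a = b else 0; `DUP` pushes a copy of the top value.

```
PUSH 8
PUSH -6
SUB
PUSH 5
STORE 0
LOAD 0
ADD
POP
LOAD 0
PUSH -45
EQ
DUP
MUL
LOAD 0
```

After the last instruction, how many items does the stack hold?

2

PUSH 8   : 8
PUSH -6  : 8 -6
SUB      : 14
PUSH 5   : 14 5
STORE 0  : 14
LOAD 0   : 14 5
ADD      : 19
POP      : (empty)
LOAD 0   : 5
PUSH -45 : 5 -45
EQ       : 0
DUP      : 0 0
MUL      : 0
LOAD 0   : 0 5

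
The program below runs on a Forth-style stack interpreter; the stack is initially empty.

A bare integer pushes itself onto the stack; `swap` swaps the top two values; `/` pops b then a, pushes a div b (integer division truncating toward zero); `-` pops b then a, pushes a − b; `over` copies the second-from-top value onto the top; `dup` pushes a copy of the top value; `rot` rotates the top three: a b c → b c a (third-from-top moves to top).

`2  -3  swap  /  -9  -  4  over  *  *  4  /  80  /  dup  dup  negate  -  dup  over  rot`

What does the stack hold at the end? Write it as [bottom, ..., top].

2      → [2]
-3     → [2, -3]
swap   → [-3, 2]
/      → [-1]
-9     → [-1, -9]
-      → [8]
4      → [8, 4]
over   → [8, 4, 8]
*      → [8, 32]
*      → [256]
4      → [256, 4]
/      → [64]
80     → [64, 80]
/      → [0]
dup    → [0, 0]
dup    → [0, 0, 0]
negate → [0, 0, 0]
-      → [0, 0]
dup    → [0, 0, 0]
over   → [0, 0, 0, 0]
rot    → [0, 0, 0, 0]

[0, 0, 0, 0]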